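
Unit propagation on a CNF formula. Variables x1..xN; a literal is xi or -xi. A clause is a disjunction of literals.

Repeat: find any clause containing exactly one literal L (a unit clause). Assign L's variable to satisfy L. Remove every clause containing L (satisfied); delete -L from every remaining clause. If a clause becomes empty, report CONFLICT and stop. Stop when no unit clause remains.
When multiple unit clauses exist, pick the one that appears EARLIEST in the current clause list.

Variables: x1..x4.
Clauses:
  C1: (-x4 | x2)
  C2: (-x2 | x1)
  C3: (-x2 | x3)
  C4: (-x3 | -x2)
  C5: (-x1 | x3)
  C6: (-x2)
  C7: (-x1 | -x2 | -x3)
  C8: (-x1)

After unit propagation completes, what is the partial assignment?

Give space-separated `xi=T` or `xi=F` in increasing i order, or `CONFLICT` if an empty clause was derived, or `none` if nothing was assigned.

unit clause [-2] forces x2=F; simplify:
  drop 2 from [-4, 2] -> [-4]
  satisfied 5 clause(s); 3 remain; assigned so far: [2]
unit clause [-4] forces x4=F; simplify:
  satisfied 1 clause(s); 2 remain; assigned so far: [2, 4]
unit clause [-1] forces x1=F; simplify:
  satisfied 2 clause(s); 0 remain; assigned so far: [1, 2, 4]

Answer: x1=F x2=F x4=F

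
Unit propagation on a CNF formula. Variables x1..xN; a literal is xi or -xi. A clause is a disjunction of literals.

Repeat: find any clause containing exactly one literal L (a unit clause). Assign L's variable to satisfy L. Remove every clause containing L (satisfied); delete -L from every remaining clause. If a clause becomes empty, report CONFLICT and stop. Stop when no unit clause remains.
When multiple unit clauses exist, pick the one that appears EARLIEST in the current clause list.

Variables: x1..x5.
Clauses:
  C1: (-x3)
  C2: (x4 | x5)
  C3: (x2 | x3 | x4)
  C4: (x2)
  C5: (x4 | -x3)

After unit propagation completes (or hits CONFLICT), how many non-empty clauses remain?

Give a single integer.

Answer: 1

Derivation:
unit clause [-3] forces x3=F; simplify:
  drop 3 from [2, 3, 4] -> [2, 4]
  satisfied 2 clause(s); 3 remain; assigned so far: [3]
unit clause [2] forces x2=T; simplify:
  satisfied 2 clause(s); 1 remain; assigned so far: [2, 3]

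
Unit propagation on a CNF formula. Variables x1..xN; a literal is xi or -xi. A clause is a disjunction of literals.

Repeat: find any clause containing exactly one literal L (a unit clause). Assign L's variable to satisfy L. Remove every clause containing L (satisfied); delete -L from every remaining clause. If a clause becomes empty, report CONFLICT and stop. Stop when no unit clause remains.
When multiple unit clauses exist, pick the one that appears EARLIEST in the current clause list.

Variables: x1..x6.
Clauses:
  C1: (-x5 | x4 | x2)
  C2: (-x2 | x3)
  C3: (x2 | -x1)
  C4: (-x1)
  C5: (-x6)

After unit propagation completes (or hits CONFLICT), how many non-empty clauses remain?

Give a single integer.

Answer: 2

Derivation:
unit clause [-1] forces x1=F; simplify:
  satisfied 2 clause(s); 3 remain; assigned so far: [1]
unit clause [-6] forces x6=F; simplify:
  satisfied 1 clause(s); 2 remain; assigned so far: [1, 6]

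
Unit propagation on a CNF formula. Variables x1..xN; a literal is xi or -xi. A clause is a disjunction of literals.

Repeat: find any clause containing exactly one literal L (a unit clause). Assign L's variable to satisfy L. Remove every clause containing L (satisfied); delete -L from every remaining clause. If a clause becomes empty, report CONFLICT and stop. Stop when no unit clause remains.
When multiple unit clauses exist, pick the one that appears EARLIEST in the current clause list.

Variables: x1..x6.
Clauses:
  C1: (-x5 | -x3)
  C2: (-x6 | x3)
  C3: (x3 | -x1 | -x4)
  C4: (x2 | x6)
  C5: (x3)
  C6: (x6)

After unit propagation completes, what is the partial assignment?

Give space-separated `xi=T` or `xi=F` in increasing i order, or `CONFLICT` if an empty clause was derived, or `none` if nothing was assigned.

Answer: x3=T x5=F x6=T

Derivation:
unit clause [3] forces x3=T; simplify:
  drop -3 from [-5, -3] -> [-5]
  satisfied 3 clause(s); 3 remain; assigned so far: [3]
unit clause [-5] forces x5=F; simplify:
  satisfied 1 clause(s); 2 remain; assigned so far: [3, 5]
unit clause [6] forces x6=T; simplify:
  satisfied 2 clause(s); 0 remain; assigned so far: [3, 5, 6]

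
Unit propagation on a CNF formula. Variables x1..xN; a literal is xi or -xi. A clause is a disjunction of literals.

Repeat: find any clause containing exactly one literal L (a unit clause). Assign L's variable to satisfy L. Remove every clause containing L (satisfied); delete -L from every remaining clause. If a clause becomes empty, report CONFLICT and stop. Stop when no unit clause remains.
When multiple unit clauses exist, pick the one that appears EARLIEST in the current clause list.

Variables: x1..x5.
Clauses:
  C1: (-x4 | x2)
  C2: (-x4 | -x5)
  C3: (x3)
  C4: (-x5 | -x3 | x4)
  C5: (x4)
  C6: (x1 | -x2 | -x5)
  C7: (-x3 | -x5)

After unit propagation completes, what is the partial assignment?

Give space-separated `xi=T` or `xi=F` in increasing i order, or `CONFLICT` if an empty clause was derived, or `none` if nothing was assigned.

Answer: x2=T x3=T x4=T x5=F

Derivation:
unit clause [3] forces x3=T; simplify:
  drop -3 from [-5, -3, 4] -> [-5, 4]
  drop -3 from [-3, -5] -> [-5]
  satisfied 1 clause(s); 6 remain; assigned so far: [3]
unit clause [4] forces x4=T; simplify:
  drop -4 from [-4, 2] -> [2]
  drop -4 from [-4, -5] -> [-5]
  satisfied 2 clause(s); 4 remain; assigned so far: [3, 4]
unit clause [2] forces x2=T; simplify:
  drop -2 from [1, -2, -5] -> [1, -5]
  satisfied 1 clause(s); 3 remain; assigned so far: [2, 3, 4]
unit clause [-5] forces x5=F; simplify:
  satisfied 3 clause(s); 0 remain; assigned so far: [2, 3, 4, 5]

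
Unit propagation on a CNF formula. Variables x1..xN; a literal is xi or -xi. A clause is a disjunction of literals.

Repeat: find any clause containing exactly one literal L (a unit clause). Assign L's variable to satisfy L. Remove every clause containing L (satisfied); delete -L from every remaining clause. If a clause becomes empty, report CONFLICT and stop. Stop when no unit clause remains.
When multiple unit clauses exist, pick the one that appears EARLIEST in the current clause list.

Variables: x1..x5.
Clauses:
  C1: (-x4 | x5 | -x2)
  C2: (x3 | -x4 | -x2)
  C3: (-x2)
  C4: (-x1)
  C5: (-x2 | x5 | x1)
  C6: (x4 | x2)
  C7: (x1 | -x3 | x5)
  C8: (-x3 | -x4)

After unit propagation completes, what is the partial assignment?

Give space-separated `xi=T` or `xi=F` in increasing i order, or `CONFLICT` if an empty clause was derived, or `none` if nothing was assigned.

unit clause [-2] forces x2=F; simplify:
  drop 2 from [4, 2] -> [4]
  satisfied 4 clause(s); 4 remain; assigned so far: [2]
unit clause [-1] forces x1=F; simplify:
  drop 1 from [1, -3, 5] -> [-3, 5]
  satisfied 1 clause(s); 3 remain; assigned so far: [1, 2]
unit clause [4] forces x4=T; simplify:
  drop -4 from [-3, -4] -> [-3]
  satisfied 1 clause(s); 2 remain; assigned so far: [1, 2, 4]
unit clause [-3] forces x3=F; simplify:
  satisfied 2 clause(s); 0 remain; assigned so far: [1, 2, 3, 4]

Answer: x1=F x2=F x3=F x4=T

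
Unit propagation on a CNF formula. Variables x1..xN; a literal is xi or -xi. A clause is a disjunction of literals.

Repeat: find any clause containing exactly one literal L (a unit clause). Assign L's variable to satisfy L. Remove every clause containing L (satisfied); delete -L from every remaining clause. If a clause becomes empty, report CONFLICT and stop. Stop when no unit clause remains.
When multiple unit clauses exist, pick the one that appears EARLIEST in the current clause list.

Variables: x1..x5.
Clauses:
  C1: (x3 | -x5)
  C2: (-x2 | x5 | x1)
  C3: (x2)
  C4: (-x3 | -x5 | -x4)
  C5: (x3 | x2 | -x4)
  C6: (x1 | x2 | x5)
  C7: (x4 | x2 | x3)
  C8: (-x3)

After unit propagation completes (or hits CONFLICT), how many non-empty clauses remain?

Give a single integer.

Answer: 0

Derivation:
unit clause [2] forces x2=T; simplify:
  drop -2 from [-2, 5, 1] -> [5, 1]
  satisfied 4 clause(s); 4 remain; assigned so far: [2]
unit clause [-3] forces x3=F; simplify:
  drop 3 from [3, -5] -> [-5]
  satisfied 2 clause(s); 2 remain; assigned so far: [2, 3]
unit clause [-5] forces x5=F; simplify:
  drop 5 from [5, 1] -> [1]
  satisfied 1 clause(s); 1 remain; assigned so far: [2, 3, 5]
unit clause [1] forces x1=T; simplify:
  satisfied 1 clause(s); 0 remain; assigned so far: [1, 2, 3, 5]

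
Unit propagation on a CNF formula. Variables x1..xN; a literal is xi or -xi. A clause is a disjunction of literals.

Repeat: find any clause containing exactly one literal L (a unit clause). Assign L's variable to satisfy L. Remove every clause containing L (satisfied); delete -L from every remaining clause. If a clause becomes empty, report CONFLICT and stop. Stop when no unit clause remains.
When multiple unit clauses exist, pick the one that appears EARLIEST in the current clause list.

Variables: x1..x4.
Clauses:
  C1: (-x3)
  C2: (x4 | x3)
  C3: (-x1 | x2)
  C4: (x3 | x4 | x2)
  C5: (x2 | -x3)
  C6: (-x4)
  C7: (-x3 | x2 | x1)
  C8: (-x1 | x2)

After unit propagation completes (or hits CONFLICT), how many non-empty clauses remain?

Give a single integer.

unit clause [-3] forces x3=F; simplify:
  drop 3 from [4, 3] -> [4]
  drop 3 from [3, 4, 2] -> [4, 2]
  satisfied 3 clause(s); 5 remain; assigned so far: [3]
unit clause [4] forces x4=T; simplify:
  drop -4 from [-4] -> [] (empty!)
  satisfied 2 clause(s); 3 remain; assigned so far: [3, 4]
CONFLICT (empty clause)

Answer: 2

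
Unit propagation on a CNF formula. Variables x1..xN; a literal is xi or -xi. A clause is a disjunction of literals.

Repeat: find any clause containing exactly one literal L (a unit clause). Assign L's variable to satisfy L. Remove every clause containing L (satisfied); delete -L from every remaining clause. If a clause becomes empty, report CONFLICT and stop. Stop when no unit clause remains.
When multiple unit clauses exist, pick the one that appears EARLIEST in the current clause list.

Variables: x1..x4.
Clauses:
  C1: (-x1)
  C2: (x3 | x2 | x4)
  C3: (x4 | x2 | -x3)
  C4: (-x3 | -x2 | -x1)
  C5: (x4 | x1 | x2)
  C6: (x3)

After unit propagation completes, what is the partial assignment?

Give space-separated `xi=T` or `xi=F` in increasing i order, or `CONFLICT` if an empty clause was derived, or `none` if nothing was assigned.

unit clause [-1] forces x1=F; simplify:
  drop 1 from [4, 1, 2] -> [4, 2]
  satisfied 2 clause(s); 4 remain; assigned so far: [1]
unit clause [3] forces x3=T; simplify:
  drop -3 from [4, 2, -3] -> [4, 2]
  satisfied 2 clause(s); 2 remain; assigned so far: [1, 3]

Answer: x1=F x3=T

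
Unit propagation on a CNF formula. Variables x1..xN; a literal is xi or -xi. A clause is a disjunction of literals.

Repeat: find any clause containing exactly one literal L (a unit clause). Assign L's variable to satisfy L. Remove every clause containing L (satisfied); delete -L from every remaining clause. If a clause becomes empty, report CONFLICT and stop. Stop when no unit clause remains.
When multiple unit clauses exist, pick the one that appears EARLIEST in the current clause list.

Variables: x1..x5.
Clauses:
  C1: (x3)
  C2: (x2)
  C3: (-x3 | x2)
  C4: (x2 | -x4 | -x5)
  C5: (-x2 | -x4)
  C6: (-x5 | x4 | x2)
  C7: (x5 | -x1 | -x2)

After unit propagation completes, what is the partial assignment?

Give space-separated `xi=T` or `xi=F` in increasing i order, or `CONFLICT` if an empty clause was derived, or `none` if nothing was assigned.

unit clause [3] forces x3=T; simplify:
  drop -3 from [-3, 2] -> [2]
  satisfied 1 clause(s); 6 remain; assigned so far: [3]
unit clause [2] forces x2=T; simplify:
  drop -2 from [-2, -4] -> [-4]
  drop -2 from [5, -1, -2] -> [5, -1]
  satisfied 4 clause(s); 2 remain; assigned so far: [2, 3]
unit clause [-4] forces x4=F; simplify:
  satisfied 1 clause(s); 1 remain; assigned so far: [2, 3, 4]

Answer: x2=T x3=T x4=F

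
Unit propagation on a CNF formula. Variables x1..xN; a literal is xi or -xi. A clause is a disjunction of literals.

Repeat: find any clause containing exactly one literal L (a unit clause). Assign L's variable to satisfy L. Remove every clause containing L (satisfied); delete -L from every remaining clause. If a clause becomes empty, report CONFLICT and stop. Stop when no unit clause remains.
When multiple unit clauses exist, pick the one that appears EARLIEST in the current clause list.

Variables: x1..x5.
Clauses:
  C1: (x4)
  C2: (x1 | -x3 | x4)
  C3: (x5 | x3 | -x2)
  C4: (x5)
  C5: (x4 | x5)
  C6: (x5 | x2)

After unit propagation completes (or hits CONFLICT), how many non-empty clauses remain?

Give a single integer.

Answer: 0

Derivation:
unit clause [4] forces x4=T; simplify:
  satisfied 3 clause(s); 3 remain; assigned so far: [4]
unit clause [5] forces x5=T; simplify:
  satisfied 3 clause(s); 0 remain; assigned so far: [4, 5]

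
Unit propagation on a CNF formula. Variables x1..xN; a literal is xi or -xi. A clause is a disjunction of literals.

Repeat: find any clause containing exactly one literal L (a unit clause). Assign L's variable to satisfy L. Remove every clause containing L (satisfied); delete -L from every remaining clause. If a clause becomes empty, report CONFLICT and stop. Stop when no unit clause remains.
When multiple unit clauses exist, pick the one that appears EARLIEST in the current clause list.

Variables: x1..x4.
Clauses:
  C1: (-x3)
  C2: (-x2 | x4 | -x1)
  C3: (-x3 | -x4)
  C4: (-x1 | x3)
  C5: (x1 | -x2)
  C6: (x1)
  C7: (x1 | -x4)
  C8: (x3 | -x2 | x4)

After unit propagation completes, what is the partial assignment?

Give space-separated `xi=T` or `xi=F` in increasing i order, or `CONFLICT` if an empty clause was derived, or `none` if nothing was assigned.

Answer: CONFLICT

Derivation:
unit clause [-3] forces x3=F; simplify:
  drop 3 from [-1, 3] -> [-1]
  drop 3 from [3, -2, 4] -> [-2, 4]
  satisfied 2 clause(s); 6 remain; assigned so far: [3]
unit clause [-1] forces x1=F; simplify:
  drop 1 from [1, -2] -> [-2]
  drop 1 from [1] -> [] (empty!)
  drop 1 from [1, -4] -> [-4]
  satisfied 2 clause(s); 4 remain; assigned so far: [1, 3]
CONFLICT (empty clause)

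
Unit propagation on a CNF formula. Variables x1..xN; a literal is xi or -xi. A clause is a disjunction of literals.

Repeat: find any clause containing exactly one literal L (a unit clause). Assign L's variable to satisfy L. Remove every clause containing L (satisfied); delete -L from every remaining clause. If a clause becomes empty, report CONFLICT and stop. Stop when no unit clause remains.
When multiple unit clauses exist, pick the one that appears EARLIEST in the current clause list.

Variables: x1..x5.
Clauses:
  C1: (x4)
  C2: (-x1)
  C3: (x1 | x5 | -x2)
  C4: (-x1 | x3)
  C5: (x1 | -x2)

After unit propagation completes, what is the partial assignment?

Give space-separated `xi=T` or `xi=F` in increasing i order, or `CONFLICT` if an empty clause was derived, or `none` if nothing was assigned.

unit clause [4] forces x4=T; simplify:
  satisfied 1 clause(s); 4 remain; assigned so far: [4]
unit clause [-1] forces x1=F; simplify:
  drop 1 from [1, 5, -2] -> [5, -2]
  drop 1 from [1, -2] -> [-2]
  satisfied 2 clause(s); 2 remain; assigned so far: [1, 4]
unit clause [-2] forces x2=F; simplify:
  satisfied 2 clause(s); 0 remain; assigned so far: [1, 2, 4]

Answer: x1=F x2=F x4=T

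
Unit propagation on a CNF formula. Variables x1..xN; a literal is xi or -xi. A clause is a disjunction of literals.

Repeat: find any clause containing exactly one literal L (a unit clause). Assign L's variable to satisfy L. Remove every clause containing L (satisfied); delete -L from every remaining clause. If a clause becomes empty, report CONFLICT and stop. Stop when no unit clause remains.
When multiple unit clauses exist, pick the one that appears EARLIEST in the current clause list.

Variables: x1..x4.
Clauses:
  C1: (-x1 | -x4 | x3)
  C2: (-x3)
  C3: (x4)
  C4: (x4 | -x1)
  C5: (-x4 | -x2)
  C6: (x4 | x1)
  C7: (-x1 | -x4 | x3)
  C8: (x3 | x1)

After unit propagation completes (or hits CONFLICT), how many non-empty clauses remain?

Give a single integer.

Answer: 1

Derivation:
unit clause [-3] forces x3=F; simplify:
  drop 3 from [-1, -4, 3] -> [-1, -4]
  drop 3 from [-1, -4, 3] -> [-1, -4]
  drop 3 from [3, 1] -> [1]
  satisfied 1 clause(s); 7 remain; assigned so far: [3]
unit clause [4] forces x4=T; simplify:
  drop -4 from [-1, -4] -> [-1]
  drop -4 from [-4, -2] -> [-2]
  drop -4 from [-1, -4] -> [-1]
  satisfied 3 clause(s); 4 remain; assigned so far: [3, 4]
unit clause [-1] forces x1=F; simplify:
  drop 1 from [1] -> [] (empty!)
  satisfied 2 clause(s); 2 remain; assigned so far: [1, 3, 4]
CONFLICT (empty clause)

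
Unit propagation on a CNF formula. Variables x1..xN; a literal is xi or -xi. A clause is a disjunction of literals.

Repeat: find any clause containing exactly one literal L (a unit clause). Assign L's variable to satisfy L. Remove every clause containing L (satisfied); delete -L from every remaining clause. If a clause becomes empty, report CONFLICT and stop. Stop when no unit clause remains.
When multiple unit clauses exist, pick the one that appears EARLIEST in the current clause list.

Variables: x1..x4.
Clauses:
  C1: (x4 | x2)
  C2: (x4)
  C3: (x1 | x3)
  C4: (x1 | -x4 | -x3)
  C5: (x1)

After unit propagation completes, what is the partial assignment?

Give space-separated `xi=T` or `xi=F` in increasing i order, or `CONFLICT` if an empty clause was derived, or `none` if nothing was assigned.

Answer: x1=T x4=T

Derivation:
unit clause [4] forces x4=T; simplify:
  drop -4 from [1, -4, -3] -> [1, -3]
  satisfied 2 clause(s); 3 remain; assigned so far: [4]
unit clause [1] forces x1=T; simplify:
  satisfied 3 clause(s); 0 remain; assigned so far: [1, 4]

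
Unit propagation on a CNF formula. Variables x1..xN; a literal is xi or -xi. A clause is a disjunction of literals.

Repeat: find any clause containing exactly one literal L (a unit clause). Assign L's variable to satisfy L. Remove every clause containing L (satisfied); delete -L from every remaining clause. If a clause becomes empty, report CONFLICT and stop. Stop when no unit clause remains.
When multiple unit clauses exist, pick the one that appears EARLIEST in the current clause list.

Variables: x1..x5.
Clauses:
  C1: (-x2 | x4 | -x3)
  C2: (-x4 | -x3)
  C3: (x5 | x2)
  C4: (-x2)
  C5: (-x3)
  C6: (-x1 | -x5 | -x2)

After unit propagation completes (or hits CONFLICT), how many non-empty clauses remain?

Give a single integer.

unit clause [-2] forces x2=F; simplify:
  drop 2 from [5, 2] -> [5]
  satisfied 3 clause(s); 3 remain; assigned so far: [2]
unit clause [5] forces x5=T; simplify:
  satisfied 1 clause(s); 2 remain; assigned so far: [2, 5]
unit clause [-3] forces x3=F; simplify:
  satisfied 2 clause(s); 0 remain; assigned so far: [2, 3, 5]

Answer: 0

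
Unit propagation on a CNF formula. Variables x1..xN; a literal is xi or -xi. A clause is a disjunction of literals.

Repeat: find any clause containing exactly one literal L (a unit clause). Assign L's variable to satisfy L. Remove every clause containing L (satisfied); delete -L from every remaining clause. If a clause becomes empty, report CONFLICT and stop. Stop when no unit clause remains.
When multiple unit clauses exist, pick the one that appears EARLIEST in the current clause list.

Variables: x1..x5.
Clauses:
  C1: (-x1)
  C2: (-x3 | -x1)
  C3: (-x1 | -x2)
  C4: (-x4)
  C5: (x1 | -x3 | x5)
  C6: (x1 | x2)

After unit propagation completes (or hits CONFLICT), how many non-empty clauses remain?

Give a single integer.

unit clause [-1] forces x1=F; simplify:
  drop 1 from [1, -3, 5] -> [-3, 5]
  drop 1 from [1, 2] -> [2]
  satisfied 3 clause(s); 3 remain; assigned so far: [1]
unit clause [-4] forces x4=F; simplify:
  satisfied 1 clause(s); 2 remain; assigned so far: [1, 4]
unit clause [2] forces x2=T; simplify:
  satisfied 1 clause(s); 1 remain; assigned so far: [1, 2, 4]

Answer: 1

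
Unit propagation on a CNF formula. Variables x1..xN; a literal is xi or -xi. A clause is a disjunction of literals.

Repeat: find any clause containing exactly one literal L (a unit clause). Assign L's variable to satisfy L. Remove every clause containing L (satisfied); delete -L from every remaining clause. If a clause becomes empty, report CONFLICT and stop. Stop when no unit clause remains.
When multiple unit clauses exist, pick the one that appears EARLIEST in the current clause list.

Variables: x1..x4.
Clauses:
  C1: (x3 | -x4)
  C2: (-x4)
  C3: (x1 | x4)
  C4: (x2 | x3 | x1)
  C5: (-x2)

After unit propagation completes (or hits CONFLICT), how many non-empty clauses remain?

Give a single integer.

unit clause [-4] forces x4=F; simplify:
  drop 4 from [1, 4] -> [1]
  satisfied 2 clause(s); 3 remain; assigned so far: [4]
unit clause [1] forces x1=T; simplify:
  satisfied 2 clause(s); 1 remain; assigned so far: [1, 4]
unit clause [-2] forces x2=F; simplify:
  satisfied 1 clause(s); 0 remain; assigned so far: [1, 2, 4]

Answer: 0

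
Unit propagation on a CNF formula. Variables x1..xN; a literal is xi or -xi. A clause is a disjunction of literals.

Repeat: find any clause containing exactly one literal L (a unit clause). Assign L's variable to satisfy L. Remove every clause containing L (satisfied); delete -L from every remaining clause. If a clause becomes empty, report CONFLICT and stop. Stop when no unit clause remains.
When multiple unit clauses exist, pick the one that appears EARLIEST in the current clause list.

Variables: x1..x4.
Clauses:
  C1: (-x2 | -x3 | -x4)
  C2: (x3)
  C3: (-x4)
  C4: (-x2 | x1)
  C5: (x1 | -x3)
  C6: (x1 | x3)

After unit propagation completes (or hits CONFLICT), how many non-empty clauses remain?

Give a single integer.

unit clause [3] forces x3=T; simplify:
  drop -3 from [-2, -3, -4] -> [-2, -4]
  drop -3 from [1, -3] -> [1]
  satisfied 2 clause(s); 4 remain; assigned so far: [3]
unit clause [-4] forces x4=F; simplify:
  satisfied 2 clause(s); 2 remain; assigned so far: [3, 4]
unit clause [1] forces x1=T; simplify:
  satisfied 2 clause(s); 0 remain; assigned so far: [1, 3, 4]

Answer: 0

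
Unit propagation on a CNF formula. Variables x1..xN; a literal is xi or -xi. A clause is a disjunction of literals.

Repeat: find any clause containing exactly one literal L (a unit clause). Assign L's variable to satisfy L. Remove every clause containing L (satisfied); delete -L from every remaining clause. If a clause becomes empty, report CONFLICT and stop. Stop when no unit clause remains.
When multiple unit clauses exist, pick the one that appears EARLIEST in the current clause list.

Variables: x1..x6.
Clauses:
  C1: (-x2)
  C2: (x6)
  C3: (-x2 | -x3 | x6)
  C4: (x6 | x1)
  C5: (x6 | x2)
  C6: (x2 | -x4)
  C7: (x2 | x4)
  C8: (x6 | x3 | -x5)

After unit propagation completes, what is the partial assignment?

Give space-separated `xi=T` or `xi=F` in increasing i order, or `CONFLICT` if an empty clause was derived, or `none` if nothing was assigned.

unit clause [-2] forces x2=F; simplify:
  drop 2 from [6, 2] -> [6]
  drop 2 from [2, -4] -> [-4]
  drop 2 from [2, 4] -> [4]
  satisfied 2 clause(s); 6 remain; assigned so far: [2]
unit clause [6] forces x6=T; simplify:
  satisfied 4 clause(s); 2 remain; assigned so far: [2, 6]
unit clause [-4] forces x4=F; simplify:
  drop 4 from [4] -> [] (empty!)
  satisfied 1 clause(s); 1 remain; assigned so far: [2, 4, 6]
CONFLICT (empty clause)

Answer: CONFLICT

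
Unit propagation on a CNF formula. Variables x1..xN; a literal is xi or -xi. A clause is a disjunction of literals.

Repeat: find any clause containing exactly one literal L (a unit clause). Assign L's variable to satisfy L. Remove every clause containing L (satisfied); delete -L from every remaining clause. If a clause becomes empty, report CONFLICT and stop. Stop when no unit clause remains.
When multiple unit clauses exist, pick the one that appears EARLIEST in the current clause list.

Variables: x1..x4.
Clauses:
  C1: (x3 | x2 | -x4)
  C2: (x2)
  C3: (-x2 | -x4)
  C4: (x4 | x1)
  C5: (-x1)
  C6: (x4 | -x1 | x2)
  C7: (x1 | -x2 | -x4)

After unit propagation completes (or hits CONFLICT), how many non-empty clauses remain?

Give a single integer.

Answer: 0

Derivation:
unit clause [2] forces x2=T; simplify:
  drop -2 from [-2, -4] -> [-4]
  drop -2 from [1, -2, -4] -> [1, -4]
  satisfied 3 clause(s); 4 remain; assigned so far: [2]
unit clause [-4] forces x4=F; simplify:
  drop 4 from [4, 1] -> [1]
  satisfied 2 clause(s); 2 remain; assigned so far: [2, 4]
unit clause [1] forces x1=T; simplify:
  drop -1 from [-1] -> [] (empty!)
  satisfied 1 clause(s); 1 remain; assigned so far: [1, 2, 4]
CONFLICT (empty clause)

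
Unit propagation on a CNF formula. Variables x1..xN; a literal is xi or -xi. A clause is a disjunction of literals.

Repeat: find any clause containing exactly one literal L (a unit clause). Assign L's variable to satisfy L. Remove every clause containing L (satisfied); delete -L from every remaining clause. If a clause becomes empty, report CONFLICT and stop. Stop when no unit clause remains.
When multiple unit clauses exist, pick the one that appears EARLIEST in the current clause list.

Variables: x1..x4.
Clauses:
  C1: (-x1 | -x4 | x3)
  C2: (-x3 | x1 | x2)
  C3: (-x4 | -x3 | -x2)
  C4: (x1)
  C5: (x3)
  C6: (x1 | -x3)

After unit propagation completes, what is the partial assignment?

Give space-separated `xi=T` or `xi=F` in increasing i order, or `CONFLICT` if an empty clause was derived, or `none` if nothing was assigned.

Answer: x1=T x3=T

Derivation:
unit clause [1] forces x1=T; simplify:
  drop -1 from [-1, -4, 3] -> [-4, 3]
  satisfied 3 clause(s); 3 remain; assigned so far: [1]
unit clause [3] forces x3=T; simplify:
  drop -3 from [-4, -3, -2] -> [-4, -2]
  satisfied 2 clause(s); 1 remain; assigned so far: [1, 3]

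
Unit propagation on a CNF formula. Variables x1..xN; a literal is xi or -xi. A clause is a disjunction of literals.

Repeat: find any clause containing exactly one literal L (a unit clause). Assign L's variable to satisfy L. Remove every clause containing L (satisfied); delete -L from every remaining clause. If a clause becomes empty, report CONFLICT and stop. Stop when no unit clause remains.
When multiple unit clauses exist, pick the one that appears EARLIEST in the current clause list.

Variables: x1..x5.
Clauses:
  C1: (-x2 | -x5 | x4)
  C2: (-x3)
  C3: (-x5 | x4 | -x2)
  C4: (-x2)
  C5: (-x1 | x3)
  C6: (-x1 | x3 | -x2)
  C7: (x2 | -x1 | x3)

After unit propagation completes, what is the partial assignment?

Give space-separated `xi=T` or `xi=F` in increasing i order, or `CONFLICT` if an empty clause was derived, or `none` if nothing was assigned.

unit clause [-3] forces x3=F; simplify:
  drop 3 from [-1, 3] -> [-1]
  drop 3 from [-1, 3, -2] -> [-1, -2]
  drop 3 from [2, -1, 3] -> [2, -1]
  satisfied 1 clause(s); 6 remain; assigned so far: [3]
unit clause [-2] forces x2=F; simplify:
  drop 2 from [2, -1] -> [-1]
  satisfied 4 clause(s); 2 remain; assigned so far: [2, 3]
unit clause [-1] forces x1=F; simplify:
  satisfied 2 clause(s); 0 remain; assigned so far: [1, 2, 3]

Answer: x1=F x2=F x3=F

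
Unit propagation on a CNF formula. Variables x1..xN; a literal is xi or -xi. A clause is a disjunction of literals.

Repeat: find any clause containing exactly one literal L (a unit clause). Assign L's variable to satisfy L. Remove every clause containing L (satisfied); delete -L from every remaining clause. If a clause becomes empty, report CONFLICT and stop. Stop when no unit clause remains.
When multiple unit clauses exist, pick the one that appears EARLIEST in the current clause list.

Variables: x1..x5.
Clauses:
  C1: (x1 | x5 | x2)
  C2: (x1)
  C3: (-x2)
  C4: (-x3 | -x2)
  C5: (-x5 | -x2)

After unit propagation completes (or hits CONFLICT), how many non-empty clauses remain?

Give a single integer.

Answer: 0

Derivation:
unit clause [1] forces x1=T; simplify:
  satisfied 2 clause(s); 3 remain; assigned so far: [1]
unit clause [-2] forces x2=F; simplify:
  satisfied 3 clause(s); 0 remain; assigned so far: [1, 2]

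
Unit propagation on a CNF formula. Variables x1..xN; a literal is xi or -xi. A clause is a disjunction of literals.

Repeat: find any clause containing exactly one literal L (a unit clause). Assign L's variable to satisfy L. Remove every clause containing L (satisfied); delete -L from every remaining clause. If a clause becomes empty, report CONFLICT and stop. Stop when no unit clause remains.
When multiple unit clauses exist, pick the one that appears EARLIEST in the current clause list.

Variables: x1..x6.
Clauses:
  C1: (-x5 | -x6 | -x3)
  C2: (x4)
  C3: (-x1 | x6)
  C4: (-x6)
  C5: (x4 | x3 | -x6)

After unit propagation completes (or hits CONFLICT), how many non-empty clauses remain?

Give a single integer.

unit clause [4] forces x4=T; simplify:
  satisfied 2 clause(s); 3 remain; assigned so far: [4]
unit clause [-6] forces x6=F; simplify:
  drop 6 from [-1, 6] -> [-1]
  satisfied 2 clause(s); 1 remain; assigned so far: [4, 6]
unit clause [-1] forces x1=F; simplify:
  satisfied 1 clause(s); 0 remain; assigned so far: [1, 4, 6]

Answer: 0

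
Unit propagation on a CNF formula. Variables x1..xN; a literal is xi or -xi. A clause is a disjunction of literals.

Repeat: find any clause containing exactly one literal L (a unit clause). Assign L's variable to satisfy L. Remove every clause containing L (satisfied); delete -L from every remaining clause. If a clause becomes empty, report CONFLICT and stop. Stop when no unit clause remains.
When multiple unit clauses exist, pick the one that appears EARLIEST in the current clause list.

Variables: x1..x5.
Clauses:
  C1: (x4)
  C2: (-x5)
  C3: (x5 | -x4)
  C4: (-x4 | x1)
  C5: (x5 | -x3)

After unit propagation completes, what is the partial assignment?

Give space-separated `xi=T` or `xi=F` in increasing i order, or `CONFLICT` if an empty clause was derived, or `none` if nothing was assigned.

unit clause [4] forces x4=T; simplify:
  drop -4 from [5, -4] -> [5]
  drop -4 from [-4, 1] -> [1]
  satisfied 1 clause(s); 4 remain; assigned so far: [4]
unit clause [-5] forces x5=F; simplify:
  drop 5 from [5] -> [] (empty!)
  drop 5 from [5, -3] -> [-3]
  satisfied 1 clause(s); 3 remain; assigned so far: [4, 5]
CONFLICT (empty clause)

Answer: CONFLICT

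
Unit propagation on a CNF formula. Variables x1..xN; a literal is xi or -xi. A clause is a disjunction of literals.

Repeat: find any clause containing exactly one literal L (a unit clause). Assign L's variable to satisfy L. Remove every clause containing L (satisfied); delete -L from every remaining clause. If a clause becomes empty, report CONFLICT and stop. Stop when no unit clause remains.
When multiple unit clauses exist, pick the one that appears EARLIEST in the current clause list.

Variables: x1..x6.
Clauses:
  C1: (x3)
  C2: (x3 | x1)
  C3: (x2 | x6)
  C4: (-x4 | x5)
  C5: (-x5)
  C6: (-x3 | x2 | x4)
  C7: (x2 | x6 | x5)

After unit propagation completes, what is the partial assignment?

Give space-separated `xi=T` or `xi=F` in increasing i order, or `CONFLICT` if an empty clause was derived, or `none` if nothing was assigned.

unit clause [3] forces x3=T; simplify:
  drop -3 from [-3, 2, 4] -> [2, 4]
  satisfied 2 clause(s); 5 remain; assigned so far: [3]
unit clause [-5] forces x5=F; simplify:
  drop 5 from [-4, 5] -> [-4]
  drop 5 from [2, 6, 5] -> [2, 6]
  satisfied 1 clause(s); 4 remain; assigned so far: [3, 5]
unit clause [-4] forces x4=F; simplify:
  drop 4 from [2, 4] -> [2]
  satisfied 1 clause(s); 3 remain; assigned so far: [3, 4, 5]
unit clause [2] forces x2=T; simplify:
  satisfied 3 clause(s); 0 remain; assigned so far: [2, 3, 4, 5]

Answer: x2=T x3=T x4=F x5=F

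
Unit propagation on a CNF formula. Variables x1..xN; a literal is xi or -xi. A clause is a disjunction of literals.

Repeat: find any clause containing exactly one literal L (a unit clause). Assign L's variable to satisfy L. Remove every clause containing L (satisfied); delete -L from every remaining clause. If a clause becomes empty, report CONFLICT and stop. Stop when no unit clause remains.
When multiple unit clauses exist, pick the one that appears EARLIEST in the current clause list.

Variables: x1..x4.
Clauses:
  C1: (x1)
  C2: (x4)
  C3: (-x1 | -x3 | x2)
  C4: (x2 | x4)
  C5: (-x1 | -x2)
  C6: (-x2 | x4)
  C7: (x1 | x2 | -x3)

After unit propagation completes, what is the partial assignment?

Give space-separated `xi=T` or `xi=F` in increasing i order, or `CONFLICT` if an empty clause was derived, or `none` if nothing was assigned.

unit clause [1] forces x1=T; simplify:
  drop -1 from [-1, -3, 2] -> [-3, 2]
  drop -1 from [-1, -2] -> [-2]
  satisfied 2 clause(s); 5 remain; assigned so far: [1]
unit clause [4] forces x4=T; simplify:
  satisfied 3 clause(s); 2 remain; assigned so far: [1, 4]
unit clause [-2] forces x2=F; simplify:
  drop 2 from [-3, 2] -> [-3]
  satisfied 1 clause(s); 1 remain; assigned so far: [1, 2, 4]
unit clause [-3] forces x3=F; simplify:
  satisfied 1 clause(s); 0 remain; assigned so far: [1, 2, 3, 4]

Answer: x1=T x2=F x3=F x4=T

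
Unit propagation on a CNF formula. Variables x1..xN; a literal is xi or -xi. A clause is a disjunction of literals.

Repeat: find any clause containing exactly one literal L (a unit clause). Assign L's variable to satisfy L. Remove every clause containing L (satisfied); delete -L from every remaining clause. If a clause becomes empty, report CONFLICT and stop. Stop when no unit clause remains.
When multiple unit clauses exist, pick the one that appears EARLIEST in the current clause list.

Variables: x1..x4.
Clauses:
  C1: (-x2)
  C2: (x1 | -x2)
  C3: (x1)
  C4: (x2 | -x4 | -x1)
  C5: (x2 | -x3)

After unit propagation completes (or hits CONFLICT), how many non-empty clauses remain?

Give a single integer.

unit clause [-2] forces x2=F; simplify:
  drop 2 from [2, -4, -1] -> [-4, -1]
  drop 2 from [2, -3] -> [-3]
  satisfied 2 clause(s); 3 remain; assigned so far: [2]
unit clause [1] forces x1=T; simplify:
  drop -1 from [-4, -1] -> [-4]
  satisfied 1 clause(s); 2 remain; assigned so far: [1, 2]
unit clause [-4] forces x4=F; simplify:
  satisfied 1 clause(s); 1 remain; assigned so far: [1, 2, 4]
unit clause [-3] forces x3=F; simplify:
  satisfied 1 clause(s); 0 remain; assigned so far: [1, 2, 3, 4]

Answer: 0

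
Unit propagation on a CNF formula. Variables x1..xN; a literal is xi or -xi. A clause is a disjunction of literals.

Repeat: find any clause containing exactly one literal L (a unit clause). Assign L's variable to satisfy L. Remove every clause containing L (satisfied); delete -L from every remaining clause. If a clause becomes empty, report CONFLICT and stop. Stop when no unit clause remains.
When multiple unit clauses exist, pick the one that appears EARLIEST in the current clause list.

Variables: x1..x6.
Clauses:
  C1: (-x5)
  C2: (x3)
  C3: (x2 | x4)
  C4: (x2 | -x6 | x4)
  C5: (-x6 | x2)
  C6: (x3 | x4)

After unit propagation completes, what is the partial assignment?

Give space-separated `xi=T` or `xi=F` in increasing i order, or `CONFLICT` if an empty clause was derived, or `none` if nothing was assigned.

unit clause [-5] forces x5=F; simplify:
  satisfied 1 clause(s); 5 remain; assigned so far: [5]
unit clause [3] forces x3=T; simplify:
  satisfied 2 clause(s); 3 remain; assigned so far: [3, 5]

Answer: x3=T x5=F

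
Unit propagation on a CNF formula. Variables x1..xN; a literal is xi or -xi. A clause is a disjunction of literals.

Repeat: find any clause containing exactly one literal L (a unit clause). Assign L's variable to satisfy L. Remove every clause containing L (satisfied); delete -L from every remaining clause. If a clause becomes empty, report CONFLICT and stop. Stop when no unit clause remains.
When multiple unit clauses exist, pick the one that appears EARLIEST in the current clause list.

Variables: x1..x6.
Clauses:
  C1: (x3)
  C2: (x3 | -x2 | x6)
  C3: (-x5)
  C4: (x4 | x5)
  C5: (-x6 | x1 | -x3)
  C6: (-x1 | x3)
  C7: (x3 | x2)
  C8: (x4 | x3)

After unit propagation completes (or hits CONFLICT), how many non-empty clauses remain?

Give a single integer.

unit clause [3] forces x3=T; simplify:
  drop -3 from [-6, 1, -3] -> [-6, 1]
  satisfied 5 clause(s); 3 remain; assigned so far: [3]
unit clause [-5] forces x5=F; simplify:
  drop 5 from [4, 5] -> [4]
  satisfied 1 clause(s); 2 remain; assigned so far: [3, 5]
unit clause [4] forces x4=T; simplify:
  satisfied 1 clause(s); 1 remain; assigned so far: [3, 4, 5]

Answer: 1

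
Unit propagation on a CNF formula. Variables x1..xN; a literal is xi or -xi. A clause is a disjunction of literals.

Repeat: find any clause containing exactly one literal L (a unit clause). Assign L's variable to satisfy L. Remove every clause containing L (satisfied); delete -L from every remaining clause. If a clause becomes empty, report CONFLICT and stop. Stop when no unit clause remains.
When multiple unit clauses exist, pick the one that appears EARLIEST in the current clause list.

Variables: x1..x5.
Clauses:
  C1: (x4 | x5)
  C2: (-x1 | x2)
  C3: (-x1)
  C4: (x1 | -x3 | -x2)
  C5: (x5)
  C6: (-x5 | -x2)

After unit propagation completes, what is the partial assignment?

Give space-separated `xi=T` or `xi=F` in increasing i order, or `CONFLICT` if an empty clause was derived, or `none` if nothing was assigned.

Answer: x1=F x2=F x5=T

Derivation:
unit clause [-1] forces x1=F; simplify:
  drop 1 from [1, -3, -2] -> [-3, -2]
  satisfied 2 clause(s); 4 remain; assigned so far: [1]
unit clause [5] forces x5=T; simplify:
  drop -5 from [-5, -2] -> [-2]
  satisfied 2 clause(s); 2 remain; assigned so far: [1, 5]
unit clause [-2] forces x2=F; simplify:
  satisfied 2 clause(s); 0 remain; assigned so far: [1, 2, 5]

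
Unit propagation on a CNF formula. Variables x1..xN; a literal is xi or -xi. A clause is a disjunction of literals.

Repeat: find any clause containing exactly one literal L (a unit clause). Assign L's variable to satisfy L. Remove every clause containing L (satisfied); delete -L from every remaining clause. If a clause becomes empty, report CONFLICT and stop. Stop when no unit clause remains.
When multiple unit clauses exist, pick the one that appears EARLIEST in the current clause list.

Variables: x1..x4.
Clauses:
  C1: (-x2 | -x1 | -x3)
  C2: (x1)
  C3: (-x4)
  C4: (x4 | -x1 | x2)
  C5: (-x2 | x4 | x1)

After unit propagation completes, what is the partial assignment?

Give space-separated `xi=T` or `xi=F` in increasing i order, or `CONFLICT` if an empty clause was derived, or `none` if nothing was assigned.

Answer: x1=T x2=T x3=F x4=F

Derivation:
unit clause [1] forces x1=T; simplify:
  drop -1 from [-2, -1, -3] -> [-2, -3]
  drop -1 from [4, -1, 2] -> [4, 2]
  satisfied 2 clause(s); 3 remain; assigned so far: [1]
unit clause [-4] forces x4=F; simplify:
  drop 4 from [4, 2] -> [2]
  satisfied 1 clause(s); 2 remain; assigned so far: [1, 4]
unit clause [2] forces x2=T; simplify:
  drop -2 from [-2, -3] -> [-3]
  satisfied 1 clause(s); 1 remain; assigned so far: [1, 2, 4]
unit clause [-3] forces x3=F; simplify:
  satisfied 1 clause(s); 0 remain; assigned so far: [1, 2, 3, 4]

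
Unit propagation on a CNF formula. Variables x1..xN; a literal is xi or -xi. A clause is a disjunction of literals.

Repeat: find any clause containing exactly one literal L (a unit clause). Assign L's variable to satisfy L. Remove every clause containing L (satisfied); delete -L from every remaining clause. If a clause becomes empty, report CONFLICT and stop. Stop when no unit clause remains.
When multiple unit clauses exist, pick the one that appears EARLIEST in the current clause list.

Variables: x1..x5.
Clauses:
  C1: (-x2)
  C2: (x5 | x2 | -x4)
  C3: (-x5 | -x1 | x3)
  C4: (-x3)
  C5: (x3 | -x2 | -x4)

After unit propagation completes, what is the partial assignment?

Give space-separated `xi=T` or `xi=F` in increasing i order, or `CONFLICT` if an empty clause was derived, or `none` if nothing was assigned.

unit clause [-2] forces x2=F; simplify:
  drop 2 from [5, 2, -4] -> [5, -4]
  satisfied 2 clause(s); 3 remain; assigned so far: [2]
unit clause [-3] forces x3=F; simplify:
  drop 3 from [-5, -1, 3] -> [-5, -1]
  satisfied 1 clause(s); 2 remain; assigned so far: [2, 3]

Answer: x2=F x3=F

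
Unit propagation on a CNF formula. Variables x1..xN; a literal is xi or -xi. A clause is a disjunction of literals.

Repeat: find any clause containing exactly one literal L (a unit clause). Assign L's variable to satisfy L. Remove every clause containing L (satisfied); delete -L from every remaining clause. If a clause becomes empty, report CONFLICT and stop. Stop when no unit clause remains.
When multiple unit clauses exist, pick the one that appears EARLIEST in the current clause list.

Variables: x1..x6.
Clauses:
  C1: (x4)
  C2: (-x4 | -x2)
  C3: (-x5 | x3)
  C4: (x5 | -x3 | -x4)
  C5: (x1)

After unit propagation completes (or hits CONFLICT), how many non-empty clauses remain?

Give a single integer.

Answer: 2

Derivation:
unit clause [4] forces x4=T; simplify:
  drop -4 from [-4, -2] -> [-2]
  drop -4 from [5, -3, -4] -> [5, -3]
  satisfied 1 clause(s); 4 remain; assigned so far: [4]
unit clause [-2] forces x2=F; simplify:
  satisfied 1 clause(s); 3 remain; assigned so far: [2, 4]
unit clause [1] forces x1=T; simplify:
  satisfied 1 clause(s); 2 remain; assigned so far: [1, 2, 4]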